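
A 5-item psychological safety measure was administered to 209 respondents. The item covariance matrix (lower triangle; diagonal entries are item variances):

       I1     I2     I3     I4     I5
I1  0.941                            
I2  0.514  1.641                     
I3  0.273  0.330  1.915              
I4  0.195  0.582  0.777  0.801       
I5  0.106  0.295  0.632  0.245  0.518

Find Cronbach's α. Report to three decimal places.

α = 0.720

Σσ²ᵢ = 0.941 + 1.641 + 1.915 + 0.801 + 0.518 = 5.816
Σ_{i<j} σ_ij = 3.949
σ²_T = 5.816 + 2 × 3.949 = 13.714
α = (k/(k−1))·(1 − Σσ²ᵢ/σ²_T) = (5/4)·(1 − 5.816/13.714) = 0.720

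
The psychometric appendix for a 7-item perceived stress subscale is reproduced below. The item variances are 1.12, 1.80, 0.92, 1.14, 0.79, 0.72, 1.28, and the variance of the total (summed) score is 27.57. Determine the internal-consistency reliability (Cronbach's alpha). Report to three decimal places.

α = 0.838

Σσᵢ² = 1.12 + 1.80 + 0.92 + 1.14 + 0.79 + 0.72 + 1.28 = 7.77
α = (k/(k−1))·(1 − Σσᵢ²/Var(T)) = (7/6)·(1 − 7.77/27.57) = 0.838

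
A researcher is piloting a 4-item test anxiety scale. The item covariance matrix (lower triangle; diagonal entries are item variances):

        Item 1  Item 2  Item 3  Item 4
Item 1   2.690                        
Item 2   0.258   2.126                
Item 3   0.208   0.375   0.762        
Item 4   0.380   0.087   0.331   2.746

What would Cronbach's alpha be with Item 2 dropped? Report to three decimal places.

Remaining items: Item 1, Item 3, Item 4 (k = 3).
Σσᵢ² = 2.690 + 0.762 + 2.746 = 6.198
total variance = 6.198 + 2 × 0.919 = 8.036
α (item deleted) = (3/2)·(1 − 6.198/8.036) = 0.343

Cronbach's alpha = 0.343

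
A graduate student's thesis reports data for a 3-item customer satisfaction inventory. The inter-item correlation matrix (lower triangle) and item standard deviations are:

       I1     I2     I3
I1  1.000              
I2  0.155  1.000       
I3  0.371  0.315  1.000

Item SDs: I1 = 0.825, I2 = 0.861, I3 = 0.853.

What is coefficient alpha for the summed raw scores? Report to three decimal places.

Σσ²ᵢ = 0.825² + 0.861² + 0.853² = 2.1496
Covariances σ_ij = r_ij · s_i · s_j:
  σ(I1,I2) = 0.155 × 0.825 × 0.861 = 0.1101
  σ(I1,I3) = 0.371 × 0.825 × 0.853 = 0.2611
  σ(I2,I3) = 0.315 × 0.861 × 0.853 = 0.2313
σ²_T = Σσ²ᵢ + 2·Σσ_ij = 2.1496 + 2 × 0.6025 = 3.3546
α = (3/2)·(1 − 2.1496/3.3546) = 0.539

α = 0.539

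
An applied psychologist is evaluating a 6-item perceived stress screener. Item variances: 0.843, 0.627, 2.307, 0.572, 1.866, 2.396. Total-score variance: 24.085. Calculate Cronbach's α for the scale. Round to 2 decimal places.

Cronbach's α = 0.77

Σσ²ᵢ = 0.843 + 0.627 + 2.307 + 0.572 + 1.866 + 2.396 = 8.611
α = (k/(k−1))·(1 − Σσ²ᵢ/total variance) = (6/5)·(1 − 8.611/24.085) = 0.77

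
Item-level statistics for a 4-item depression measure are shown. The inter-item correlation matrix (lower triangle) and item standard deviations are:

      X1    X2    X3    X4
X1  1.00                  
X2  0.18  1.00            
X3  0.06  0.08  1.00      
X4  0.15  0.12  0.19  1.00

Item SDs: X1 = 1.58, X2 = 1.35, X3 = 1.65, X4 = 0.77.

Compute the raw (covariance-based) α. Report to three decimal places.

α = 0.332

Σσ²ᵢ = 1.58² + 1.35² + 1.65² + 0.77² = 7.6343
Covariances σ_ij = r_ij · s_i · s_j:
  σ(X1,X2) = 0.18 × 1.58 × 1.35 = 0.3839
  σ(X1,X3) = 0.06 × 1.58 × 1.65 = 0.1564
  σ(X1,X4) = 0.15 × 1.58 × 0.77 = 0.1825
  σ(X2,X3) = 0.08 × 1.35 × 1.65 = 0.1782
  σ(X2,X4) = 0.12 × 1.35 × 0.77 = 0.1247
  σ(X3,X4) = 0.19 × 1.65 × 0.77 = 0.2414
σ²_T = Σσ²ᵢ + 2·Σσ_ij = 7.6343 + 2 × 1.2671 = 10.1685
α = (4/3)·(1 − 7.6343/10.1685) = 0.332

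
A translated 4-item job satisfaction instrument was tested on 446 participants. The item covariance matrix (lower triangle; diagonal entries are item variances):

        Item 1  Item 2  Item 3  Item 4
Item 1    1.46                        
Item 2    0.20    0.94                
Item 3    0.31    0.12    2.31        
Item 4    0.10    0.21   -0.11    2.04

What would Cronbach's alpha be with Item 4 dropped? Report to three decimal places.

Remaining items: Item 1, Item 2, Item 3 (k = 3).
ΣVar(i) = 1.46 + 0.94 + 2.31 = 4.71
σ²_total = 4.71 + 2 × 0.63 = 5.97
α (item deleted) = (3/2)·(1 − 4.71/5.97) = 0.317

Cronbach's alpha = 0.317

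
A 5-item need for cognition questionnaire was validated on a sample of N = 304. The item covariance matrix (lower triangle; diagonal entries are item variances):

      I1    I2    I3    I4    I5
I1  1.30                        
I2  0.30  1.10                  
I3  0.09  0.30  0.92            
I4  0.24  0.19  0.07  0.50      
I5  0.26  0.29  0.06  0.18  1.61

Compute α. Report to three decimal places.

α = 0.527

Σσ²ᵢ = 1.30 + 1.10 + 0.92 + 0.50 + 1.61 = 5.43
Sum of off-diagonal covariances = 1.98
total variance = 5.43 + 2 × 1.98 = 9.39
α = (k/(k−1))·(1 − Σσ²ᵢ/total variance) = (5/4)·(1 − 5.43/9.39) = 0.527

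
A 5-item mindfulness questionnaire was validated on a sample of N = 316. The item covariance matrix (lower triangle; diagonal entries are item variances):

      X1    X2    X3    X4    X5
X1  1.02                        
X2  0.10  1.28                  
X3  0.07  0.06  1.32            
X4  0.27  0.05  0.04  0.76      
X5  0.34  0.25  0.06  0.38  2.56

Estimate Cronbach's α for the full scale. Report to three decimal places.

Σσᵢ² = 1.02 + 1.28 + 1.32 + 0.76 + 2.56 = 6.94
Σ_{i<j} σ_ij = 1.62
total variance = 6.94 + 2 × 1.62 = 10.18
α = (k/(k−1))·(1 − Σσᵢ²/total variance) = (5/4)·(1 − 6.94/10.18) = 0.398

Cronbach's α = 0.398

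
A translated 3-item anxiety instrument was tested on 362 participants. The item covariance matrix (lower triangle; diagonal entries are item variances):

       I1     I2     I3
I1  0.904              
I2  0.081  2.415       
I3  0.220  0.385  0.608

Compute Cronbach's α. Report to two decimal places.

sum of item variances = 0.904 + 2.415 + 0.608 = 3.927
Σ_{i<j} σ_ij = 0.686
Var(T) = 3.927 + 2 × 0.686 = 5.299
α = (k/(k−1))·(1 − sum of item variances/Var(T)) = (3/2)·(1 − 3.927/5.299) = 0.39

α = 0.39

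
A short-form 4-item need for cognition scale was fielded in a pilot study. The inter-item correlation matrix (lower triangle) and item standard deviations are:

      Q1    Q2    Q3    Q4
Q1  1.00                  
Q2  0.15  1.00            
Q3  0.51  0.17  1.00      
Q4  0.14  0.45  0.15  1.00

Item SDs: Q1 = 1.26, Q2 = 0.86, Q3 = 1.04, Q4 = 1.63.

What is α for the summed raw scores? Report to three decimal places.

Σσ²ᵢ = 1.26² + 0.86² + 1.04² + 1.63² = 6.0657
Covariances σ_ij = r_ij · s_i · s_j:
  σ(Q1,Q2) = 0.15 × 1.26 × 0.86 = 0.1625
  σ(Q1,Q3) = 0.51 × 1.26 × 1.04 = 0.6683
  σ(Q1,Q4) = 0.14 × 1.26 × 1.63 = 0.2875
  σ(Q2,Q3) = 0.17 × 0.86 × 1.04 = 0.1520
  σ(Q2,Q4) = 0.45 × 0.86 × 1.63 = 0.6308
  σ(Q3,Q4) = 0.15 × 1.04 × 1.63 = 0.2543
σ²_T = Σσ²ᵢ + 2·Σσ_ij = 6.0657 + 2 × 2.1554 = 10.3765
α = (4/3)·(1 − 6.0657/10.3765) = 0.554

α = 0.554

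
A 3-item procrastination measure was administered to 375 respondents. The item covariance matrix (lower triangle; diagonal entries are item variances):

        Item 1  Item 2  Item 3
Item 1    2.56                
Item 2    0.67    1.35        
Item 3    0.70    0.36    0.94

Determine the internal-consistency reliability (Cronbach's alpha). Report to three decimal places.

Σσᵢ² = 2.56 + 1.35 + 0.94 = 4.85
Sum of off-diagonal covariances = 1.73
σ²_total = 4.85 + 2 × 1.73 = 8.31
α = (k/(k−1))·(1 − Σσᵢ²/σ²_total) = (3/2)·(1 − 4.85/8.31) = 0.625

α = 0.625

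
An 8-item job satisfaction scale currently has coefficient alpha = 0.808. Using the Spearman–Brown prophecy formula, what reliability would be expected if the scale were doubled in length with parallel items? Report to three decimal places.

Length factor m = 2
α' = m·α / (1 + (m−1)·α)
   = 2 × 0.808 / (1 + (2 − 1) × 0.808)
   = 1.6160 / 1.8080 = 0.894

predicted reliability = 0.894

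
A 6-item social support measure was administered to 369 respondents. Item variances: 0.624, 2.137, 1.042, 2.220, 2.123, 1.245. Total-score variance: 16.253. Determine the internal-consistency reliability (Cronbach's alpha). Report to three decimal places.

sum of item variances = 0.624 + 2.137 + 1.042 + 2.220 + 2.123 + 1.245 = 9.391
α = (k/(k−1))·(1 − sum of item variances/σ²_T) = (6/5)·(1 − 9.391/16.253) = 0.507

Cronbach's alpha = 0.507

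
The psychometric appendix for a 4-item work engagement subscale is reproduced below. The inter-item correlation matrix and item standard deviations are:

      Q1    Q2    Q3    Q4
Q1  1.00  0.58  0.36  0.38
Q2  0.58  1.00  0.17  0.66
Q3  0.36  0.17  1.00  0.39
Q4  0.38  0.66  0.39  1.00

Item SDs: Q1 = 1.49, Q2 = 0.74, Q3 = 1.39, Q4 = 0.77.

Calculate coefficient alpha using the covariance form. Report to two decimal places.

coefficient alpha = 0.68

Σσ²ᵢ = 1.49² + 0.74² + 1.39² + 0.77² = 5.2927
Covariances σ_ij = r_ij · s_i · s_j:
  σ(Q1,Q2) = 0.58 × 1.49 × 0.74 = 0.6395
  σ(Q1,Q3) = 0.36 × 1.49 × 1.39 = 0.7456
  σ(Q1,Q4) = 0.38 × 1.49 × 0.77 = 0.4360
  σ(Q2,Q3) = 0.17 × 0.74 × 1.39 = 0.1749
  σ(Q2,Q4) = 0.66 × 0.74 × 0.77 = 0.3761
  σ(Q3,Q4) = 0.39 × 1.39 × 0.77 = 0.4174
σ²_T = Σσ²ᵢ + 2·Σσ_ij = 5.2927 + 2 × 2.7895 = 10.8717
α = (4/3)·(1 − 5.2927/10.8717) = 0.68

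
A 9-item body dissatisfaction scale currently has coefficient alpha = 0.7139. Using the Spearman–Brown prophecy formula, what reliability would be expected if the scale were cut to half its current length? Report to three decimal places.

Length factor m = 1/2
α' = m·α / (1 − (1−m)·α)
   = 1/2 × 0.7139 / (1 − (1 − 1/2) × 0.7139)
   = 0.3569 / 0.6431 = 0.555

predicted reliability = 0.555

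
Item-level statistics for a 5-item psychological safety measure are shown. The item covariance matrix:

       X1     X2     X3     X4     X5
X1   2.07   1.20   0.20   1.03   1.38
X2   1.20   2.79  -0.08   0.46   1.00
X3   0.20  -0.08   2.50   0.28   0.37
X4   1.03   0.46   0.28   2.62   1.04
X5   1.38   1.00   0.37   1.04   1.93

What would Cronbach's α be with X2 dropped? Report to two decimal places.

Cronbach's α = 0.65

Remaining items: X1, X3, X4, X5 (k = 4).
Σσᵢ² = 2.07 + 2.50 + 2.62 + 1.93 = 9.12
σ²_T = 9.12 + 2 × 4.30 = 17.72
α (item deleted) = (4/3)·(1 − 9.12/17.72) = 0.65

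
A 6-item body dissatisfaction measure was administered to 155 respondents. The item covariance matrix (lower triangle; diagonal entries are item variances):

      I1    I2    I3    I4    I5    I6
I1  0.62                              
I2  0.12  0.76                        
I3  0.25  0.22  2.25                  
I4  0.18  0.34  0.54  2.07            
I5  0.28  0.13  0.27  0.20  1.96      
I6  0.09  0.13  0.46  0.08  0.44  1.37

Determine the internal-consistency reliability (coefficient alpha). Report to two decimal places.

α = 0.54

Σσ²ᵢ = 0.62 + 0.76 + 2.25 + 2.07 + 1.96 + 1.37 = 9.03
Sum of off-diagonal covariances = 3.73
Var(T) = 9.03 + 2 × 3.73 = 16.49
α = (k/(k−1))·(1 − Σσ²ᵢ/Var(T)) = (6/5)·(1 − 9.03/16.49) = 0.54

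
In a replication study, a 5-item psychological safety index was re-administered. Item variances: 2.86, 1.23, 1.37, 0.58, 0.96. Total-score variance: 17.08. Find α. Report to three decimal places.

α = 0.738

sum of item variances = 2.86 + 1.23 + 1.37 + 0.58 + 0.96 = 7.00
α = (k/(k−1))·(1 − sum of item variances/σ²_total) = (5/4)·(1 − 7.00/17.08) = 0.738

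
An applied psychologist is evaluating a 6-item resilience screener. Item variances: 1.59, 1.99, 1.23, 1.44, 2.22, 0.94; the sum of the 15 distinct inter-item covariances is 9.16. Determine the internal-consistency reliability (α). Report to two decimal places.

α = 0.79

ΣVar(i) = 1.59 + 1.99 + 1.23 + 1.44 + 2.22 + 0.94 = 9.41
Sum of distinct covariances = 9.16
σ²_T = ΣVar(i) + 2·Σcov = 9.41 + 2 × 9.16 = 27.73
α = (6/5)·(1 − 9.41/27.73) = 0.79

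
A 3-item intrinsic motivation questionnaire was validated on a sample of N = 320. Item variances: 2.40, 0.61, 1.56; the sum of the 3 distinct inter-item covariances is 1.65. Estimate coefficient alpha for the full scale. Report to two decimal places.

α = 0.63

sum of item variances = 2.40 + 0.61 + 1.56 = 4.57
Sum of distinct covariances = 1.65
Var(T) = sum of item variances + 2·Σcov = 4.57 + 2 × 1.65 = 7.87
α = (3/2)·(1 − 4.57/7.87) = 0.63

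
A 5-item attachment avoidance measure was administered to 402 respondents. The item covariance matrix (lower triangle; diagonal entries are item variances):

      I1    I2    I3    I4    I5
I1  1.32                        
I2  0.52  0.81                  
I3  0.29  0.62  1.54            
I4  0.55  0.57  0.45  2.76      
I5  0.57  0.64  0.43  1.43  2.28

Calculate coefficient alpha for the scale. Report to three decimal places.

α = 0.728

ΣVar(i) = 1.32 + 0.81 + 1.54 + 2.76 + 2.28 = 8.71
Sum of off-diagonal covariances = 6.07
Var(T) = 8.71 + 2 × 6.07 = 20.85
α = (k/(k−1))·(1 − ΣVar(i)/Var(T)) = (5/4)·(1 − 8.71/20.85) = 0.728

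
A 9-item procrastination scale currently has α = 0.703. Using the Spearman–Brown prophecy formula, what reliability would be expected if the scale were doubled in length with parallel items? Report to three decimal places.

predicted reliability = 0.826

Length factor m = 2
α' = m·α / (1 + (m−1)·α)
   = 2 × 0.703 / (1 + (2 − 1) × 0.703)
   = 1.4060 / 1.7030 = 0.826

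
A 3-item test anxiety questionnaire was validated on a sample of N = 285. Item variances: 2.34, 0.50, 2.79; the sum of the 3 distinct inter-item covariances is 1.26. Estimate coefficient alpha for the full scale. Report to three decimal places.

sum of item variances = 2.34 + 0.50 + 2.79 = 5.63
Sum of distinct covariances = 1.26
σ²_T = sum of item variances + 2·Σcov = 5.63 + 2 × 1.26 = 8.15
α = (3/2)·(1 − 5.63/8.15) = 0.464

coefficient alpha = 0.464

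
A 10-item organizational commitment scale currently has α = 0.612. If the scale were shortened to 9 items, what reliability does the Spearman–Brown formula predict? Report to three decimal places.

predicted reliability = 0.587

Length factor m = 9/10 = 0.9000
α' = m·α / (1 − (1−m)·α)
   = 9/10 × 0.612 / (1 − (1 − 9/10) × 0.612)
   = 0.5508 / 0.9388 = 0.587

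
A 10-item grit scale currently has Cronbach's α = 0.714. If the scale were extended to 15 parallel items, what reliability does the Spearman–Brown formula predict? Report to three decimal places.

Length factor m = 15/10 = 1.5000
α' = m·α / (1 + (m−1)·α)
   = 15/10 × 0.714 / (1 + (15/10 − 1) × 0.714)
   = 1.0710 / 1.3570 = 0.789

predicted reliability = 0.789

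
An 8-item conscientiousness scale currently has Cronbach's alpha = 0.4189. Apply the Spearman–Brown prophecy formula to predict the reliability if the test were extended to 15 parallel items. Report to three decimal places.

predicted reliability = 0.575

Length factor m = 15/8 = 1.8750
α' = m·α / (1 + (m−1)·α)
   = 15/8 × 0.4189 / (1 + (15/8 − 1) × 0.4189)
   = 0.7854 / 1.3665 = 0.575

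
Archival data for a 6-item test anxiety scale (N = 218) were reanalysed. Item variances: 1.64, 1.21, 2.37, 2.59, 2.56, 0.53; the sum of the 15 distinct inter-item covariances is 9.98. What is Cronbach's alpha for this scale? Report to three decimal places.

Σσ²ᵢ = 1.64 + 1.21 + 2.37 + 2.59 + 2.56 + 0.53 = 10.90
Sum of distinct covariances = 9.98
σ²_total = Σσ²ᵢ + 2·Σcov = 10.90 + 2 × 9.98 = 30.86
α = (6/5)·(1 − 10.90/30.86) = 0.776

α = 0.776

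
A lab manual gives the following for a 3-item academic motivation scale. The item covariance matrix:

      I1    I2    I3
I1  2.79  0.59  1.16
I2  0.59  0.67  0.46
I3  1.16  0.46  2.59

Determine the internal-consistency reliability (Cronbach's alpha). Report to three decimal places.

sum of item variances = 2.79 + 0.67 + 2.59 = 6.05
Sum of off-diagonal covariances = 2.21
total variance = 6.05 + 2 × 2.21 = 10.47
α = (k/(k−1))·(1 − sum of item variances/total variance) = (3/2)·(1 − 6.05/10.47) = 0.633

Cronbach's alpha = 0.633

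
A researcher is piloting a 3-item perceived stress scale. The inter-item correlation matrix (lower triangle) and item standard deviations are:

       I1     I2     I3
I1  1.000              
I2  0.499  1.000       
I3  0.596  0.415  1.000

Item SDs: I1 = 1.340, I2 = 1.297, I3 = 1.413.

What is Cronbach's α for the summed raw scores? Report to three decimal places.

Cronbach's α = 0.753

Σσ²ᵢ = 1.340² + 1.297² + 1.413² = 5.4744
Covariances σ_ij = r_ij · s_i · s_j:
  σ(I1,I2) = 0.499 × 1.340 × 1.297 = 0.8673
  σ(I1,I3) = 0.596 × 1.340 × 1.413 = 1.1285
  σ(I2,I3) = 0.415 × 1.297 × 1.413 = 0.7606
σ²_T = Σσ²ᵢ + 2·Σσ_ij = 5.4744 + 2 × 2.7564 = 10.9872
α = (3/2)·(1 − 5.4744/10.9872) = 0.753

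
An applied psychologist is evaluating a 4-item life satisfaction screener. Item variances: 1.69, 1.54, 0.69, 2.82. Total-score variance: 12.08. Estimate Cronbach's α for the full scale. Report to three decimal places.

α = 0.589

ΣVar(i) = 1.69 + 1.54 + 0.69 + 2.82 = 6.74
α = (k/(k−1))·(1 − ΣVar(i)/Var(T)) = (4/3)·(1 − 6.74/12.08) = 0.589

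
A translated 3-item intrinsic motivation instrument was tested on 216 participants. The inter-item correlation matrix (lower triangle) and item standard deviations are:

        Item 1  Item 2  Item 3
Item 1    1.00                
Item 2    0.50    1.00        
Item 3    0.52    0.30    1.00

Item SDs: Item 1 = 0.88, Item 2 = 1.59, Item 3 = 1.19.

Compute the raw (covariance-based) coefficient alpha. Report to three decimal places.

Σσ²ᵢ = 0.88² + 1.59² + 1.19² = 4.7186
Covariances σ_ij = r_ij · s_i · s_j:
  σ(Item 1,Item 2) = 0.50 × 0.88 × 1.59 = 0.6996
  σ(Item 1,Item 3) = 0.52 × 0.88 × 1.19 = 0.5445
  σ(Item 2,Item 3) = 0.30 × 1.59 × 1.19 = 0.5676
σ²_T = Σσ²ᵢ + 2·Σσ_ij = 4.7186 + 2 × 1.8117 = 8.3420
α = (3/2)·(1 − 4.7186/8.3420) = 0.652

coefficient alpha = 0.652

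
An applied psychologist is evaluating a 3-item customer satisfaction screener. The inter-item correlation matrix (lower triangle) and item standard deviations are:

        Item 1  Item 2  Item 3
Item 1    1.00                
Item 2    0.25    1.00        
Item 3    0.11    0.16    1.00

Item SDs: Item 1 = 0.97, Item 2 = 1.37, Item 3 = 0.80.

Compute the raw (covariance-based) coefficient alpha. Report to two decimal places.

coefficient alpha = 0.38

Σσ²ᵢ = 0.97² + 1.37² + 0.80² = 3.4578
Covariances σ_ij = r_ij · s_i · s_j:
  σ(Item 1,Item 2) = 0.25 × 0.97 × 1.37 = 0.3322
  σ(Item 1,Item 3) = 0.11 × 0.97 × 0.80 = 0.0854
  σ(Item 2,Item 3) = 0.16 × 1.37 × 0.80 = 0.1754
σ²_T = Σσ²ᵢ + 2·Σσ_ij = 3.4578 + 2 × 0.5930 = 4.6438
α = (3/2)·(1 − 3.4578/4.6438) = 0.38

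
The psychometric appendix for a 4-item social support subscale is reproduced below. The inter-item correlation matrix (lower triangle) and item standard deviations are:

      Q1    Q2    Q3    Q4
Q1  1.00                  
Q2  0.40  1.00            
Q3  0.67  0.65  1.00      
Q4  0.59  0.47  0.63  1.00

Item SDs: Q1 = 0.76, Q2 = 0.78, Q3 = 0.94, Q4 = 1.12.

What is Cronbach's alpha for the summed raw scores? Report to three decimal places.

α = 0.833

Σσ²ᵢ = 0.76² + 0.78² + 0.94² + 1.12² = 3.3240
Covariances σ_ij = r_ij · s_i · s_j:
  σ(Q1,Q2) = 0.40 × 0.76 × 0.78 = 0.2371
  σ(Q1,Q3) = 0.67 × 0.76 × 0.94 = 0.4786
  σ(Q1,Q4) = 0.59 × 0.76 × 1.12 = 0.5022
  σ(Q2,Q3) = 0.65 × 0.78 × 0.94 = 0.4766
  σ(Q2,Q4) = 0.47 × 0.78 × 1.12 = 0.4106
  σ(Q3,Q4) = 0.63 × 0.94 × 1.12 = 0.6633
σ²_T = Σσ²ᵢ + 2·Σσ_ij = 3.3240 + 2 × 2.7684 = 8.8608
α = (4/3)·(1 − 3.3240/8.8608) = 0.833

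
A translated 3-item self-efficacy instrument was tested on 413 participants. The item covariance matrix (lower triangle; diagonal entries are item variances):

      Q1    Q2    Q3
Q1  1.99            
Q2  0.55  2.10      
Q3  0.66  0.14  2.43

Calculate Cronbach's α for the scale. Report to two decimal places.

Cronbach's α = 0.44

Σσ²ᵢ = 1.99 + 2.10 + 2.43 = 6.52
Σ_{i<j} σ_ij = 1.35
Var(T) = 6.52 + 2 × 1.35 = 9.22
α = (k/(k−1))·(1 − Σσ²ᵢ/Var(T)) = (3/2)·(1 − 6.52/9.22) = 0.44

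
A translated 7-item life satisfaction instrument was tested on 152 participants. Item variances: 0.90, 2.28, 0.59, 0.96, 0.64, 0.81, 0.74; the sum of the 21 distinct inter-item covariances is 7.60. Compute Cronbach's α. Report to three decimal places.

α = 0.802

Σσᵢ² = 0.90 + 2.28 + 0.59 + 0.96 + 0.64 + 0.81 + 0.74 = 6.92
Sum of distinct covariances = 7.60
σ²_T = Σσᵢ² + 2·Σcov = 6.92 + 2 × 7.60 = 22.12
α = (7/6)·(1 − 6.92/22.12) = 0.802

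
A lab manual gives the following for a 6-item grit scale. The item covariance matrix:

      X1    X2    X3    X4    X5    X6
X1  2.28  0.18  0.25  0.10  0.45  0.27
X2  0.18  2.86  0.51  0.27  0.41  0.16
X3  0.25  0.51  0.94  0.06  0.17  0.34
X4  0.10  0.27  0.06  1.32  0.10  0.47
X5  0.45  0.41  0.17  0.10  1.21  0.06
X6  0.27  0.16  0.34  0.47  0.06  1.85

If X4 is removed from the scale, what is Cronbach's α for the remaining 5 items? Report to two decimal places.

α = 0.47

Remaining items: X1, X2, X3, X5, X6 (k = 5).
ΣVar(i) = 2.28 + 2.86 + 0.94 + 1.21 + 1.85 = 9.14
Var(T) = 9.14 + 2 × 2.80 = 14.74
α (item deleted) = (5/4)·(1 − 9.14/14.74) = 0.47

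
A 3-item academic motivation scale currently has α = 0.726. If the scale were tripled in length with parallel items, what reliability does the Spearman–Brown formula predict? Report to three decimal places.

predicted reliability = 0.888

Length factor m = 3
α' = m·α / (1 + (m−1)·α)
   = 3 × 0.726 / (1 + (3 − 1) × 0.726)
   = 2.1780 / 2.4520 = 0.888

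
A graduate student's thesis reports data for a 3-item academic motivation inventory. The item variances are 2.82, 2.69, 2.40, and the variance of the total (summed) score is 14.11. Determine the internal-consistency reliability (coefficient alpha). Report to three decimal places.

ΣVar(i) = 2.82 + 2.69 + 2.40 = 7.91
α = (k/(k−1))·(1 − ΣVar(i)/σ²_T) = (3/2)·(1 − 7.91/14.11) = 0.659

α = 0.659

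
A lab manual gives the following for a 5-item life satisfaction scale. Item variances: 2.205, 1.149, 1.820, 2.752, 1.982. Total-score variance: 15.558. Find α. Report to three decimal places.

α = 0.454

sum of item variances = 2.205 + 1.149 + 1.820 + 2.752 + 1.982 = 9.908
α = (k/(k−1))·(1 − sum of item variances/σ²_T) = (5/4)·(1 − 9.908/15.558) = 0.454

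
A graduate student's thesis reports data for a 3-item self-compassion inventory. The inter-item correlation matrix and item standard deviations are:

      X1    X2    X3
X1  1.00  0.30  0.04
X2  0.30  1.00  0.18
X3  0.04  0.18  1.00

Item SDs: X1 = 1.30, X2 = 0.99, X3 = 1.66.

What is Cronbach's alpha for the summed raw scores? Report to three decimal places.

Σσ²ᵢ = 1.30² + 0.99² + 1.66² = 5.4257
Covariances σ_ij = r_ij · s_i · s_j:
  σ(X1,X2) = 0.30 × 1.30 × 0.99 = 0.3861
  σ(X1,X3) = 0.04 × 1.30 × 1.66 = 0.0863
  σ(X2,X3) = 0.18 × 0.99 × 1.66 = 0.2958
σ²_T = Σσ²ᵢ + 2·Σσ_ij = 5.4257 + 2 × 0.7682 = 6.9621
α = (3/2)·(1 − 5.4257/6.9621) = 0.331

α = 0.331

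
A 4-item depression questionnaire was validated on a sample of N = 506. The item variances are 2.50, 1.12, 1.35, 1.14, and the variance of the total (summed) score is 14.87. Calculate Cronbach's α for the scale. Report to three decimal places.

Cronbach's α = 0.785

ΣVar(i) = 2.50 + 1.12 + 1.35 + 1.14 = 6.11
α = (k/(k−1))·(1 − ΣVar(i)/Var(T)) = (4/3)·(1 − 6.11/14.87) = 0.785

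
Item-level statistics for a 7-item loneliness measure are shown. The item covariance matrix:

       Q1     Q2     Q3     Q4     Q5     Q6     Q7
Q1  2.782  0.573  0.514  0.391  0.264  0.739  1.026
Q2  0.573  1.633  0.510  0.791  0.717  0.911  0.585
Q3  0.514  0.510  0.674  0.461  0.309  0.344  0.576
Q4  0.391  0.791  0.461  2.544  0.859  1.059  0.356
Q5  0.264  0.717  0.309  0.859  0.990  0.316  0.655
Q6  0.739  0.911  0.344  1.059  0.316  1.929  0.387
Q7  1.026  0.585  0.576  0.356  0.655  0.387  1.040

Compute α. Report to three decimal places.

Σσ²ᵢ = 2.782 + 1.633 + 0.674 + 2.544 + 0.990 + 1.929 + 1.040 = 11.592
Σ_{i<j} σ_ij = 12.343
σ²_total = 11.592 + 2 × 12.343 = 36.278
α = (k/(k−1))·(1 − Σσ²ᵢ/σ²_total) = (7/6)·(1 − 11.592/36.278) = 0.794

α = 0.794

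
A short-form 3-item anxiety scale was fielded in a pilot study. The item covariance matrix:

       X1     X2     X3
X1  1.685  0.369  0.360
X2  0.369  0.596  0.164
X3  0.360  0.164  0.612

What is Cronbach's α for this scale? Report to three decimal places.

ΣVar(i) = 1.685 + 0.596 + 0.612 = 2.893
Sum of off-diagonal covariances = 0.893
σ²_total = 2.893 + 2 × 0.893 = 4.679
α = (k/(k−1))·(1 − ΣVar(i)/σ²_total) = (3/2)·(1 − 2.893/4.679) = 0.573

Cronbach's α = 0.573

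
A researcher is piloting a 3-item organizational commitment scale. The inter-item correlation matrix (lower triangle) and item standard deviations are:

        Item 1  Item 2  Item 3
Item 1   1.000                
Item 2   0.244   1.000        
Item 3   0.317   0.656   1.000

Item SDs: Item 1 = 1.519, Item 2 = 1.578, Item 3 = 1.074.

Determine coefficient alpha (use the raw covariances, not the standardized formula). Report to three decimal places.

α = 0.640

Σσ²ᵢ = 1.519² + 1.578² + 1.074² = 5.9509
Covariances σ_ij = r_ij · s_i · s_j:
  σ(Item 1,Item 2) = 0.244 × 1.519 × 1.578 = 0.5849
  σ(Item 1,Item 3) = 0.317 × 1.519 × 1.074 = 0.5172
  σ(Item 2,Item 3) = 0.656 × 1.578 × 1.074 = 1.1118
σ²_T = Σσ²ᵢ + 2·Σσ_ij = 5.9509 + 2 × 2.2139 = 10.3787
α = (3/2)·(1 − 5.9509/10.3787) = 0.640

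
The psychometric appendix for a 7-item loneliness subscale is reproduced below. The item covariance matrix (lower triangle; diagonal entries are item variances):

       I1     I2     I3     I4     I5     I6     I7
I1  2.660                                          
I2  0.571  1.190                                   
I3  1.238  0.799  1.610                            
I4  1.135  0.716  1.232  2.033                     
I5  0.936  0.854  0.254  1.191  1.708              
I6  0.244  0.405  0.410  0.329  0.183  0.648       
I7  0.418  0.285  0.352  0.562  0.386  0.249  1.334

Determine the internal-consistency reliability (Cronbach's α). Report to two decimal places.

Σσ²ᵢ = 2.660 + 1.190 + 1.610 + 2.033 + 1.708 + 0.648 + 1.334 = 11.183
Σ_{i<j} σ_ij = 12.749
Var(T) = 11.183 + 2 × 12.749 = 36.681
α = (k/(k−1))·(1 − Σσ²ᵢ/Var(T)) = (7/6)·(1 − 11.183/36.681) = 0.81

Cronbach's α = 0.81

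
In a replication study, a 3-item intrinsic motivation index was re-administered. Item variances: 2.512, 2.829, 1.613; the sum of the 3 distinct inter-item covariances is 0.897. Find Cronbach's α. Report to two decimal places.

α = 0.31

ΣVar(i) = 2.512 + 2.829 + 1.613 = 6.954
Sum of distinct covariances = 0.897
σ²_T = ΣVar(i) + 2·Σcov = 6.954 + 2 × 0.897 = 8.748
α = (3/2)·(1 − 6.954/8.748) = 0.31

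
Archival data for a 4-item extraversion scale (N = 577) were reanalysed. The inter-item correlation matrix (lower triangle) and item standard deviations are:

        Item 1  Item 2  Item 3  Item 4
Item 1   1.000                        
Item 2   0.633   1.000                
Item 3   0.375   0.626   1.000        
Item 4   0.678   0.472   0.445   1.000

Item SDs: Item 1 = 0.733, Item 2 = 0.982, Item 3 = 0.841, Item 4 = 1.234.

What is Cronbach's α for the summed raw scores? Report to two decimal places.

Cronbach's α = 0.81

Σσ²ᵢ = 0.733² + 0.982² + 0.841² + 1.234² = 3.7317
Covariances σ_ij = r_ij · s_i · s_j:
  σ(Item 1,Item 2) = 0.633 × 0.733 × 0.982 = 0.4556
  σ(Item 1,Item 3) = 0.375 × 0.733 × 0.841 = 0.2312
  σ(Item 1,Item 4) = 0.678 × 0.733 × 1.234 = 0.6133
  σ(Item 2,Item 3) = 0.626 × 0.982 × 0.841 = 0.5170
  σ(Item 2,Item 4) = 0.472 × 0.982 × 1.234 = 0.5720
  σ(Item 3,Item 4) = 0.445 × 0.841 × 1.234 = 0.4618
σ²_T = Σσ²ᵢ + 2·Σσ_ij = 3.7317 + 2 × 2.8509 = 9.4335
α = (4/3)·(1 − 3.7317/9.4335) = 0.81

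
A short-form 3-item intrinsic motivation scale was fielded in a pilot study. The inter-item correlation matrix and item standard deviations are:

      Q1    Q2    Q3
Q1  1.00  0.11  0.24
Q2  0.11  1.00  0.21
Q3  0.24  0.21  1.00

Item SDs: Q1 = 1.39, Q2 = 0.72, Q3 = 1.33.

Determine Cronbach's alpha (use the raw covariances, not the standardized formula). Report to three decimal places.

Σσ²ᵢ = 1.39² + 0.72² + 1.33² = 4.2194
Covariances σ_ij = r_ij · s_i · s_j:
  σ(Q1,Q2) = 0.11 × 1.39 × 0.72 = 0.1101
  σ(Q1,Q3) = 0.24 × 1.39 × 1.33 = 0.4437
  σ(Q2,Q3) = 0.21 × 0.72 × 1.33 = 0.2011
σ²_T = Σσ²ᵢ + 2·Σσ_ij = 4.2194 + 2 × 0.7549 = 5.7292
α = (3/2)·(1 − 4.2194/5.7292) = 0.395

α = 0.395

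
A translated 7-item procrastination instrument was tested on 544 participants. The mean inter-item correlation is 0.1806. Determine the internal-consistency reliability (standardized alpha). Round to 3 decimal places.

Standardized α = k·r̄ / (1 + (k−1)·r̄) = 7 × 0.1806 / (1 + 6 × 0.1806)
  = 1.2642 / 2.0836 = 0.607

α = 0.607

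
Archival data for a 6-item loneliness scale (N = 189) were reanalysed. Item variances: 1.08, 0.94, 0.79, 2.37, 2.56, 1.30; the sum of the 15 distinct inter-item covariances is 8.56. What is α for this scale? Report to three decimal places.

α = 0.785

ΣVar(i) = 1.08 + 0.94 + 0.79 + 2.37 + 2.56 + 1.30 = 9.04
Sum of distinct covariances = 8.56
σ²_total = ΣVar(i) + 2·Σcov = 9.04 + 2 × 8.56 = 26.16
α = (6/5)·(1 − 9.04/26.16) = 0.785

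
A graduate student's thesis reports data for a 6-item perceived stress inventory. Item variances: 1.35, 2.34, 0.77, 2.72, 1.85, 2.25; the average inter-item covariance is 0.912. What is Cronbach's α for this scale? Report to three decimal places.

α = 0.850

Σσᵢ² = 1.35 + 2.34 + 0.77 + 2.72 + 1.85 + 2.25 = 11.28
Sum of the 15 distinct covariances = 15 × 0.912 = 13.680
σ²_T = Σσᵢ² + 2·Σcov = 11.28 + 2 × 13.680 = 38.640
α = (6/5)·(1 − 11.28/38.640) = 0.850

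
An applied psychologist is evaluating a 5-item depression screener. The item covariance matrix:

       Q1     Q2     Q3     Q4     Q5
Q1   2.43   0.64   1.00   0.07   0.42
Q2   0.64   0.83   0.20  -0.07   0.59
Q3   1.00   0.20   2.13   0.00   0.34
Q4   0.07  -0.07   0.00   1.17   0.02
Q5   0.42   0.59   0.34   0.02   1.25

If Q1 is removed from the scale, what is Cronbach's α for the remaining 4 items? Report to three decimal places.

α = 0.382

Remaining items: Q2, Q3, Q4, Q5 (k = 4).
Σσᵢ² = 0.83 + 2.13 + 1.17 + 1.25 = 5.38
total variance = 5.38 + 2 × 1.08 = 7.54
α (item deleted) = (4/3)·(1 − 5.38/7.54) = 0.382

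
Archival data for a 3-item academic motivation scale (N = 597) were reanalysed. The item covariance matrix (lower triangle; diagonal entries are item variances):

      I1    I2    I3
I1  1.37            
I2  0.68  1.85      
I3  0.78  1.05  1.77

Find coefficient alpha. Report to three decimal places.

Σσ²ᵢ = 1.37 + 1.85 + 1.77 = 4.99
Sum of off-diagonal covariances = 2.51
σ²_T = 4.99 + 2 × 2.51 = 10.01
α = (k/(k−1))·(1 − Σσ²ᵢ/σ²_T) = (3/2)·(1 − 4.99/10.01) = 0.752

coefficient alpha = 0.752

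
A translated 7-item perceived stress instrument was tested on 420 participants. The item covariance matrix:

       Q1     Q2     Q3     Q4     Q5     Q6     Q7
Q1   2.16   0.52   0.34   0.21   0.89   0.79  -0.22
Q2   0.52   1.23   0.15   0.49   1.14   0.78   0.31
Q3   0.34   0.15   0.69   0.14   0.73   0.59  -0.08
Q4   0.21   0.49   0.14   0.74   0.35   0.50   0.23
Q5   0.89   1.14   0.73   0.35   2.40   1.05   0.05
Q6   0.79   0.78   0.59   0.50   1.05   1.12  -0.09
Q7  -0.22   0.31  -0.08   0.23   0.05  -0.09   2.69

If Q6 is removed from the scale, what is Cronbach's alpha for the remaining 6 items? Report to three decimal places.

Remaining items: Q1, Q2, Q3, Q4, Q5, Q7 (k = 6).
Σσᵢ² = 2.16 + 1.23 + 0.69 + 0.74 + 2.40 + 2.69 = 9.91
σ²_total = 9.91 + 2 × 5.25 = 20.41
α (item deleted) = (6/5)·(1 − 9.91/20.41) = 0.617

Cronbach's alpha = 0.617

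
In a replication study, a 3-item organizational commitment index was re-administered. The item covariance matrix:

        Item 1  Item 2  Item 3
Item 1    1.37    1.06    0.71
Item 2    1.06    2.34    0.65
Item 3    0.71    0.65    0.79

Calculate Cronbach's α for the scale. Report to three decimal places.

ΣVar(i) = 1.37 + 2.34 + 0.79 = 4.50
Sum of the distinct covariances = 2.42
total variance = 4.50 + 2 × 2.42 = 9.34
α = (k/(k−1))·(1 − ΣVar(i)/total variance) = (3/2)·(1 − 4.50/9.34) = 0.777

Cronbach's α = 0.777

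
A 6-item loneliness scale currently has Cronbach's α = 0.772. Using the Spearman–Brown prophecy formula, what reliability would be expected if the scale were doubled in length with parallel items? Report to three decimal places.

predicted reliability = 0.871

Length factor m = 2
α' = m·α / (1 + (m−1)·α)
   = 2 × 0.772 / (1 + (2 − 1) × 0.772)
   = 1.5440 / 1.7720 = 0.871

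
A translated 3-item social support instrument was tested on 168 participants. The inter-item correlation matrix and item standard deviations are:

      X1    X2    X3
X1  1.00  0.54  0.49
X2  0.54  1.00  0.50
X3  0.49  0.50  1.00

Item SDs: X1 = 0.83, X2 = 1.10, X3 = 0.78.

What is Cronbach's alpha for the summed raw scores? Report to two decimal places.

α = 0.75

Σσ²ᵢ = 0.83² + 1.10² + 0.78² = 2.5073
Covariances σ_ij = r_ij · s_i · s_j:
  σ(X1,X2) = 0.54 × 0.83 × 1.10 = 0.4930
  σ(X1,X3) = 0.49 × 0.83 × 0.78 = 0.3172
  σ(X2,X3) = 0.50 × 1.10 × 0.78 = 0.4290
σ²_T = Σσ²ᵢ + 2·Σσ_ij = 2.5073 + 2 × 1.2392 = 4.9857
α = (3/2)·(1 − 2.5073/4.9857) = 0.75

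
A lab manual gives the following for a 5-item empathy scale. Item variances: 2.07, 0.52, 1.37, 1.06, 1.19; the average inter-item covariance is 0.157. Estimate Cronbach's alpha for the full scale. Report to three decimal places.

α = 0.420

ΣVar(i) = 2.07 + 0.52 + 1.37 + 1.06 + 1.19 = 6.21
Sum of the 10 distinct covariances = 10 × 0.157 = 1.570
σ²_T = ΣVar(i) + 2·Σcov = 6.21 + 2 × 1.570 = 9.350
α = (5/4)·(1 − 6.21/9.350) = 0.420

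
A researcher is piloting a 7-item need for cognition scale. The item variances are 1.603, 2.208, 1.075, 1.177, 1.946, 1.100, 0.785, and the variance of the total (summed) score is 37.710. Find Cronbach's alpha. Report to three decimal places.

ΣVar(i) = 1.603 + 2.208 + 1.075 + 1.177 + 1.946 + 1.100 + 0.785 = 9.894
α = (k/(k−1))·(1 − ΣVar(i)/σ²_T) = (7/6)·(1 − 9.894/37.710) = 0.861

α = 0.861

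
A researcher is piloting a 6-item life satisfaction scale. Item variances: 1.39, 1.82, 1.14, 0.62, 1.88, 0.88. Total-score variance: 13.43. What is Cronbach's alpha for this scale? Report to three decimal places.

Cronbach's alpha = 0.509

ΣVar(i) = 1.39 + 1.82 + 1.14 + 0.62 + 1.88 + 0.88 = 7.73
α = (k/(k−1))·(1 − ΣVar(i)/σ²_T) = (6/5)·(1 − 7.73/13.43) = 0.509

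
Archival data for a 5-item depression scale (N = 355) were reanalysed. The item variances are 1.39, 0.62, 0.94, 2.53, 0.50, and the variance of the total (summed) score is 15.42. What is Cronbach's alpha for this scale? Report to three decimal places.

α = 0.765

Σσ²ᵢ = 1.39 + 0.62 + 0.94 + 2.53 + 0.50 = 5.98
α = (k/(k−1))·(1 − Σσ²ᵢ/σ²_T) = (5/4)·(1 − 5.98/15.42) = 0.765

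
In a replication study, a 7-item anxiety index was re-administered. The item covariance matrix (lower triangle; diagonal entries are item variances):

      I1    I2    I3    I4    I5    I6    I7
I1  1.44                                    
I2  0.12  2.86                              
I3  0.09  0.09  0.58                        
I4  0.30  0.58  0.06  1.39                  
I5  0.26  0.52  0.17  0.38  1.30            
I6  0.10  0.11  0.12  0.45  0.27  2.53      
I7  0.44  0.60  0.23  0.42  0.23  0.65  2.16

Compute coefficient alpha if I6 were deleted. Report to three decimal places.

α = 0.576

Remaining items: I1, I2, I3, I4, I5, I7 (k = 6).
sum of item variances = 1.44 + 2.86 + 0.58 + 1.39 + 1.30 + 2.16 = 9.73
total variance = 9.73 + 2 × 4.49 = 18.71
α (item deleted) = (6/5)·(1 − 9.73/18.71) = 0.576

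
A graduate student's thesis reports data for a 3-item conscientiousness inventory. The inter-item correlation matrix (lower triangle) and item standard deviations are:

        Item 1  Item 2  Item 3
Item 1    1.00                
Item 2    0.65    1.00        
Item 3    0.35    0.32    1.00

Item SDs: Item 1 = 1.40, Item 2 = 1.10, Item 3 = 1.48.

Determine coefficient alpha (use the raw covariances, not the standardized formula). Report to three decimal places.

Σσ²ᵢ = 1.40² + 1.10² + 1.48² = 5.3604
Covariances σ_ij = r_ij · s_i · s_j:
  σ(Item 1,Item 2) = 0.65 × 1.40 × 1.10 = 1.0010
  σ(Item 1,Item 3) = 0.35 × 1.40 × 1.48 = 0.7252
  σ(Item 2,Item 3) = 0.32 × 1.10 × 1.48 = 0.5210
σ²_T = Σσ²ᵢ + 2·Σσ_ij = 5.3604 + 2 × 2.2472 = 9.8548
α = (3/2)·(1 − 5.3604/9.8548) = 0.684

coefficient alpha = 0.684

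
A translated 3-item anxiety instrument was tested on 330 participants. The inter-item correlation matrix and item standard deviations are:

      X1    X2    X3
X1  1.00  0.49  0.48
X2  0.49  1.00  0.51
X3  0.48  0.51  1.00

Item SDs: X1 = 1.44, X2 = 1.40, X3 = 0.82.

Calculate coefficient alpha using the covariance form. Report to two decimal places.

Σσ²ᵢ = 1.44² + 1.40² + 0.82² = 4.7060
Covariances σ_ij = r_ij · s_i · s_j:
  σ(X1,X2) = 0.49 × 1.44 × 1.40 = 0.9878
  σ(X1,X3) = 0.48 × 1.44 × 0.82 = 0.5668
  σ(X2,X3) = 0.51 × 1.40 × 0.82 = 0.5855
σ²_T = Σσ²ᵢ + 2·Σσ_ij = 4.7060 + 2 × 2.1401 = 8.9862
α = (3/2)·(1 − 4.7060/8.9862) = 0.71

α = 0.71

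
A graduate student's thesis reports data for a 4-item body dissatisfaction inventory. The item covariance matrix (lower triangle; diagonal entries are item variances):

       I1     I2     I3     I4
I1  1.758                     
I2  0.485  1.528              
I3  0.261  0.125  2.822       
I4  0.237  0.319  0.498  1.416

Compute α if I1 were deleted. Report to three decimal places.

α = 0.369

Remaining items: I2, I3, I4 (k = 3).
Σσᵢ² = 1.528 + 2.822 + 1.416 = 5.766
total variance = 5.766 + 2 × 0.942 = 7.650
α (item deleted) = (3/2)·(1 − 5.766/7.650) = 0.369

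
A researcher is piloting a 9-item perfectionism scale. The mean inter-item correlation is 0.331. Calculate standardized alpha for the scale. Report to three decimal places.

Standardized α = k·r̄ / (1 + (k−1)·r̄) = 9 × 0.331 / (1 + 8 × 0.331)
  = 2.9790 / 3.6480 = 0.817

α = 0.817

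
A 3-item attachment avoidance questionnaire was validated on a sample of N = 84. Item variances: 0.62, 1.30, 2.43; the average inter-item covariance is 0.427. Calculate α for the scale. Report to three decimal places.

α = 0.556

ΣVar(i) = 0.62 + 1.30 + 2.43 = 4.35
Sum of the 3 distinct covariances = 3 × 0.427 = 1.281
σ²_T = ΣVar(i) + 2·Σcov = 4.35 + 2 × 1.281 = 6.912
α = (3/2)·(1 − 4.35/6.912) = 0.556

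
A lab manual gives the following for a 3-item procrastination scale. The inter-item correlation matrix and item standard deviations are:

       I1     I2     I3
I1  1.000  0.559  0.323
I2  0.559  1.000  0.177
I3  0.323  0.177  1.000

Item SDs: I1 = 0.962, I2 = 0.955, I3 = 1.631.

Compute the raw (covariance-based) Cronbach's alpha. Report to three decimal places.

Σσ²ᵢ = 0.962² + 0.955² + 1.631² = 4.4976
Covariances σ_ij = r_ij · s_i · s_j:
  σ(I1,I2) = 0.559 × 0.962 × 0.955 = 0.5136
  σ(I1,I3) = 0.323 × 0.962 × 1.631 = 0.5068
  σ(I2,I3) = 0.177 × 0.955 × 1.631 = 0.2757
σ²_T = Σσ²ᵢ + 2·Σσ_ij = 4.4976 + 2 × 1.2961 = 7.0898
α = (3/2)·(1 − 4.4976/7.0898) = 0.548

α = 0.548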